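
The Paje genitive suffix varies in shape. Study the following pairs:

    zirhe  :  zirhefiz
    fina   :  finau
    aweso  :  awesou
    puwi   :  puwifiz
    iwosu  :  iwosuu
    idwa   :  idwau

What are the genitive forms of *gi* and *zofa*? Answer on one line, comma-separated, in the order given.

gifiz, zofau

The suffix is conditioned by the last vowel: -fiz when the last vowel of the stem is a front vowel (*zirhe*, *puwi*); -u when the last vowel of the stem is a back vowel (*fina*, *aweso*, *iwosu*, *idwa*).
*gi*: last vowel = /i/, a front vowel → -fiz → *gifiz*.
*zofa*: last vowel = /a/, a back vowel → -u → *zofau*.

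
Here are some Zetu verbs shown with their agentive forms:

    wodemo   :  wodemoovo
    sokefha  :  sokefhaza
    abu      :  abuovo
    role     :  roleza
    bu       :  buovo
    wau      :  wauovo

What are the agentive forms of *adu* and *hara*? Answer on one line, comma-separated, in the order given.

The pattern is rounding harmony: -ovo when the last vowel of the stem is a rounded vowel (*wodemo*, *abu*, *bu*, *wau*); -za when the last vowel of the stem is an unrounded vowel (*sokefha*, *role*).
Since the last vowel of *adu* is /u/ (a rounded vowel), it takes -ovo, giving *aduovo*.
Since the last vowel of *hara* is /a/ (an unrounded vowel), it takes -za, giving *haraza*.

aduovo, haraza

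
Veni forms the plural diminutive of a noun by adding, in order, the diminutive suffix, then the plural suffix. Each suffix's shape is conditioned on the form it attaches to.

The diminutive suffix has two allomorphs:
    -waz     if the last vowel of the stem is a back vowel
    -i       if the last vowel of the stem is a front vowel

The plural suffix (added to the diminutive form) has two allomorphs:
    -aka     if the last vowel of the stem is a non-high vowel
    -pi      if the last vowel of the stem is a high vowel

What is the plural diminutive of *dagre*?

The last vowel of *dagre* is /e/, which is a front vowel, so the diminutive suffix is -i, giving *dagrei*.
The diminutive form *dagrei*: last vowel = /i/, a high vowel → -pi → *dagreipi*.

dagreipi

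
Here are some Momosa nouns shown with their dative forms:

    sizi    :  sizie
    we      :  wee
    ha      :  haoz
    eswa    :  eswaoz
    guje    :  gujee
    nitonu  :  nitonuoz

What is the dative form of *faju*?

The pattern is front/back vowel harmony: -e when the last vowel of the stem is a front vowel (*sizi*, *we*, *guje*); -oz when the last vowel of the stem is a back vowel (*ha*, *eswa*, *nitonu*).
*faju* — last vowel /u/ (a back vowel) → -oz → *fajuoz*.

fajuoz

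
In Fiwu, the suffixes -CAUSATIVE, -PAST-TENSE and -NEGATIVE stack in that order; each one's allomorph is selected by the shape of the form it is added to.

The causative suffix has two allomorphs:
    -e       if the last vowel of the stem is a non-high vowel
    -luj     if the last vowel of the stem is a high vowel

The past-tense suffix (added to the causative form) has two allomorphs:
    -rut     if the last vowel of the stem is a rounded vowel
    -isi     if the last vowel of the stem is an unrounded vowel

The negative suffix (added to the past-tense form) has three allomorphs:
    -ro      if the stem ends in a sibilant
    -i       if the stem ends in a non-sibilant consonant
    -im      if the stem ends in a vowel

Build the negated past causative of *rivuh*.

The last vowel of *rivuh* is /u/, which is a high vowel, so the causative suffix is -luj, giving *rivuhluj*.
Since the last vowel of the causative form *rivuhluj* is /u/ (a rounded vowel), it takes -rut, giving *rivuhlujrut*.
The past-tense form *rivuhlujrut* — final sound /t/ (a non-sibilant consonant) → -i → *rivuhlujruti*.

rivuhlujruti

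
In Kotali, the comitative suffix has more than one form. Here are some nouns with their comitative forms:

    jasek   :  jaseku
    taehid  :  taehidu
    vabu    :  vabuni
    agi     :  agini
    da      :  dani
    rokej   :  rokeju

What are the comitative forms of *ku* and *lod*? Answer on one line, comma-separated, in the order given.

The alternation tracks the final sound of the stem — -u when the stem ends in a consonant (*jasek*, *taehid*, *rokej*); -ni when the stem ends in a vowel (*vabu*, *agi*, *da*).
*ku* — final sound /u/ (a vowel) → -ni → *kuni*.
*lod* — final sound /d/ (a consonant) → -u → *lodu*.

kuni, lodu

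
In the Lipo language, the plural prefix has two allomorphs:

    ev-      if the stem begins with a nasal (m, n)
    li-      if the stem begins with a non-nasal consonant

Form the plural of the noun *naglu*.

*naglu*: first consonant = /n/, a nasal → ev- → *evnaglu*.

evnaglu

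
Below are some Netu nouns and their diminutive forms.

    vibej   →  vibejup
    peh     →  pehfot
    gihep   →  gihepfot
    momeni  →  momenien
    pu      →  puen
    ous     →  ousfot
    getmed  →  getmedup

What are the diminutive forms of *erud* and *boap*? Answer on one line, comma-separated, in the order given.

The alternation tracks the final sound of the stem — -fot when the stem ends in a voiceless consonant (*peh*, *gihep*, *ous*); -up when the stem ends in a voiced consonant (*vibej*, *getmed*); -en when the stem ends in a vowel (*momeni*, *pu*).
*erud* — final sound /d/ (a voiced consonant) → -up → *erudup*.
*boap*: final sound = /p/, a voiceless consonant → -fot → *boapfot*.

erudup, boapfot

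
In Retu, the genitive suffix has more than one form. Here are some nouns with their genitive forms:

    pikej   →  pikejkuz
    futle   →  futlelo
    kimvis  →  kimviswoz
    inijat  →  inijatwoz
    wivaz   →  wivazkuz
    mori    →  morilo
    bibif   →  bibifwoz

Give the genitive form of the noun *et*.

Looking at the final sound of each stem: -woz when the stem ends in a voiceless consonant (*kimvis*, *inijat*, *bibif*); -kuz when the stem ends in a voiced consonant (*pikej*, *wivaz*); -lo when the stem ends in a vowel (*futle*, *mori*).
*et* — final sound /t/ (a voiceless consonant) → -woz → *etwoz*.

etwoz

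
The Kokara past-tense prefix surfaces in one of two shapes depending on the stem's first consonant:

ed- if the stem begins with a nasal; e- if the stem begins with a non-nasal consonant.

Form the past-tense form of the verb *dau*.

edau

*dau*: first consonant = /d/, non-nasal → e- → *edau*.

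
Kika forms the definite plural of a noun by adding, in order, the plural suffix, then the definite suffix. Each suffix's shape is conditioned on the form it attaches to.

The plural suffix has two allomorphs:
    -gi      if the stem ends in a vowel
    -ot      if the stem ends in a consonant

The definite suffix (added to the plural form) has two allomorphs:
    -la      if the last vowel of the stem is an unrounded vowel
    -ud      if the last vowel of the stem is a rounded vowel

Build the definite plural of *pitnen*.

pitnenotud

*pitnen*: final sound = /n/, a consonant → -ot → *pitnenot*.
Since the last vowel of the plural form *pitnenot* is /o/ (a rounded vowel), it takes -ud, giving *pitnenotud*.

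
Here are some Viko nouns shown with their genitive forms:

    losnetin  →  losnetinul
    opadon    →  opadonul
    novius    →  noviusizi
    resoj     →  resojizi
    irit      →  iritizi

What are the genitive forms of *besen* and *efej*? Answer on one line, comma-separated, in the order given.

The pattern is nasality of the final consonant: -ul when the stem ends in a nasal (*losnetin*, *opadon*); -izi when the stem ends in a non-nasal consonant (*novius*, *resoj*, *irit*).
*besen* — final consonant /n/ (a nasal) → -ul → *besenul*.
*efej* — final consonant /j/ (non-nasal) → -izi → *efejizi*.

besenul, efejizi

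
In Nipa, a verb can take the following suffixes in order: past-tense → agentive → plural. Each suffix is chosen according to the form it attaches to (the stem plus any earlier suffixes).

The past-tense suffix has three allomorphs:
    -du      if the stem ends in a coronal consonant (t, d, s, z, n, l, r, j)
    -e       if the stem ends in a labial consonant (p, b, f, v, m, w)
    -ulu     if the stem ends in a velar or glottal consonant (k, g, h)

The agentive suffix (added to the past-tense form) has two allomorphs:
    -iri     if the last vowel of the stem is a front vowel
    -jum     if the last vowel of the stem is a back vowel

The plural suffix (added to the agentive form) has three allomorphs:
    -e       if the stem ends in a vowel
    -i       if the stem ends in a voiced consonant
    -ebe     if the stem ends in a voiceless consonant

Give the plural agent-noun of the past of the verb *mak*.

makulujumi

*mak* — final consonant /k/ (velar/glottal) → -ulu → *makulu*.
The last vowel of the past-tense form *makulu* is /u/, which is a back vowel, so the agentive suffix is -jum, giving *makulujum*.
The agentive form *makulujum* — final sound /m/ (a voiced consonant) → -i → *makulujumi*.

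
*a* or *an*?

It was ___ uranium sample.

a

The indefinite article is chosen by the initial *sound* of the following word, not its spelling.
*uranium* begins with the sound /jʊ/ (u pronounced /jʊ/) — a consonant sound.
So the article is *a*: It was a uranium sample.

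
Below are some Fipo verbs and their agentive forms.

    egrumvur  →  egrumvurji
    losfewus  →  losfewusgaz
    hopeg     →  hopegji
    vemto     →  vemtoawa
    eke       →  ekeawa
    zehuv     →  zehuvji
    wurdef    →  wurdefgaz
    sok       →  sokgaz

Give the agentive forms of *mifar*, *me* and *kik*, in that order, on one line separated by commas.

mifarji, meawa, kikgaz

The pattern is voicing of the final sound: -gaz when the stem ends in a voiceless consonant (*losfewus*, *wurdef*, *sok*); -ji when the stem ends in a voiced consonant (*egrumvur*, *hopeg*, *zehuv*); -awa when the stem ends in a vowel (*vemto*, *eke*).
*mifar* — final sound /r/ (a voiced consonant) → -ji → *mifarji*.
*me*: final sound = /e/, a vowel → -awa → *meawa*.
The final sound of *kik* is /k/, which is a voiceless consonant, so the suffix is -gaz, giving *kikgaz*.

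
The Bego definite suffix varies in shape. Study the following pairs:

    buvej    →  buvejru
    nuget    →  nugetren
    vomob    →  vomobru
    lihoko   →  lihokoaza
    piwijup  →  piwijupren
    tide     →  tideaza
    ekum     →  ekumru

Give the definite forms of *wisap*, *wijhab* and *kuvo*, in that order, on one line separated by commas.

The alternation tracks the final sound of the stem — -ren when the stem ends in a voiceless consonant (*nuget*, *piwijup*); -ru when the stem ends in a voiced consonant (*buvej*, *vomob*, *ekum*); -aza when the stem ends in a vowel (*lihoko*, *tide*).
The final sound of *wisap* is /p/, which is a voiceless consonant, so the suffix is -ren, giving *wisapren*.
Since the final sound of *wijhab* is /b/ (a voiced consonant), it takes -ru, giving *wijhabru*.
*kuvo*: final sound = /o/, a vowel → -aza → *kuvoaza*.

wisapren, wijhabru, kuvoaza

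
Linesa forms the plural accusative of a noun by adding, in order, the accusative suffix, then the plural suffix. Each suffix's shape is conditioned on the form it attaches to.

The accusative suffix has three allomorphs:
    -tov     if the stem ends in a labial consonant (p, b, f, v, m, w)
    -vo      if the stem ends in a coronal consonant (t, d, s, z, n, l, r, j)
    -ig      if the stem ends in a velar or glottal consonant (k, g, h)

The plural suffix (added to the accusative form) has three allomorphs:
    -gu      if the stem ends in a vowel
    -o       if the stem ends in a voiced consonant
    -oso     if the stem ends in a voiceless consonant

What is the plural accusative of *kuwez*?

The final consonant of *kuwez* is /z/, which is coronal, so the accusative suffix is -vo, giving *kuwezvo*.
Since the final sound of the accusative form *kuwezvo* is /o/ (a vowel), it takes -gu, giving *kuwezvogu*.

kuwezvogu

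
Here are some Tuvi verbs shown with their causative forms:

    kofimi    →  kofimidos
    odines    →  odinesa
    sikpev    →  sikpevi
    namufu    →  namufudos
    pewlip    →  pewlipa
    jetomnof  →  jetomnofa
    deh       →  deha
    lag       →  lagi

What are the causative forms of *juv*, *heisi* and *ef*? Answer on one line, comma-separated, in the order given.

The alternation tracks the final sound of the stem — -a when the stem ends in a voiceless consonant (*odines*, *pewlip*, *jetomnof*, *deh*); -i when the stem ends in a voiced consonant (*sikpev*, *lag*); -dos when the stem ends in a vowel (*kofimi*, *namufu*).
*juv* — final sound /v/ (a voiced consonant) → -i → *juvi*.
*heisi* — final sound /i/ (a vowel) → -dos → *heisidos*.
The final sound of *ef* is /f/, which is a voiceless consonant, so the suffix is -a, giving *efa*.

juvi, heisidos, efa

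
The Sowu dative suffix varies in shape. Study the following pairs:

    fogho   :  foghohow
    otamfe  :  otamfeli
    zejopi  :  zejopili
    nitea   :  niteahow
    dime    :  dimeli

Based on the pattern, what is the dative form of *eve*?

eveli

The suffix is conditioned by the last vowel: -li when the last vowel of the stem is a front vowel (*otamfe*, *zejopi*, *dime*); -how when the last vowel of the stem is a back vowel (*fogho*, *nitea*).
*eve* — last vowel /e/ (a front vowel) → -li → *eveli*.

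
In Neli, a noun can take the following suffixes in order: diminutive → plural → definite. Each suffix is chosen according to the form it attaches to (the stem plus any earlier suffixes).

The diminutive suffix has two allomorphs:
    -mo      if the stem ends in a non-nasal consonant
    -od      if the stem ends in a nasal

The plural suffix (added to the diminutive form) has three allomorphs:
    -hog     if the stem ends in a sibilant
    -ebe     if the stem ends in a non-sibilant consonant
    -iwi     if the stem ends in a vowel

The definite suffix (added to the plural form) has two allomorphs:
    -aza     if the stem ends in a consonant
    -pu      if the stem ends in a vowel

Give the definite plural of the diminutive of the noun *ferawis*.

*ferawis*: final consonant = /s/, non-nasal → -mo → *ferawismo*.
Since the final sound of the diminutive form *ferawismo* is /o/ (a vowel), it takes -iwi, giving *ferawismoiwi*.
The final sound of the plural form *ferawismoiwi* is /i/, which is a vowel, so the definite suffix is -pu, giving *ferawismoiwipu*.

ferawismoiwipu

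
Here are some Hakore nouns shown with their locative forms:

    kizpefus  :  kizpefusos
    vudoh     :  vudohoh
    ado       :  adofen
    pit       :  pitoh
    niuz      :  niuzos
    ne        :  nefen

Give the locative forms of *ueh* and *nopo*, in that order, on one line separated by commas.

uehoh, nopofen

Looking at the final sound of each stem: -os when the stem ends in a sibilant (*kizpefus*, *niuz*); -oh when the stem ends in a non-sibilant consonant (*vudoh*, *pit*); -fen when the stem ends in a vowel (*ado*, *ne*).
*ueh* — final sound /h/ (a non-sibilant consonant) → -oh → *uehoh*.
The final sound of *nopo* is /o/, which is a vowel, so the suffix is -fen, giving *nopofen*.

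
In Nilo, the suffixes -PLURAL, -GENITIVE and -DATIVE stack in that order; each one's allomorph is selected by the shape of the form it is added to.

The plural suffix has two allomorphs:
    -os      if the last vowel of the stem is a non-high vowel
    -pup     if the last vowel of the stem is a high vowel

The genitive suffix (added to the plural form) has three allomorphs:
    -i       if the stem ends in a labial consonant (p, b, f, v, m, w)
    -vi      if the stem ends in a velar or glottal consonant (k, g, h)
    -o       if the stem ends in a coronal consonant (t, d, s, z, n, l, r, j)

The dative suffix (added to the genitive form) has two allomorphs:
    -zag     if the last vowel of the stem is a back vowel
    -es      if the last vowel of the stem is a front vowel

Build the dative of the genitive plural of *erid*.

The last vowel of *erid* is /i/, which is a high vowel, so the plural suffix is -pup, giving *eridpup*.
The plural form *eridpup*: final consonant = /p/, labial → -i → *eridpupi*.
The last vowel of the genitive form *eridpupi* is /i/, which is a front vowel, so the dative suffix is -es, giving *eridpupies*.

eridpupies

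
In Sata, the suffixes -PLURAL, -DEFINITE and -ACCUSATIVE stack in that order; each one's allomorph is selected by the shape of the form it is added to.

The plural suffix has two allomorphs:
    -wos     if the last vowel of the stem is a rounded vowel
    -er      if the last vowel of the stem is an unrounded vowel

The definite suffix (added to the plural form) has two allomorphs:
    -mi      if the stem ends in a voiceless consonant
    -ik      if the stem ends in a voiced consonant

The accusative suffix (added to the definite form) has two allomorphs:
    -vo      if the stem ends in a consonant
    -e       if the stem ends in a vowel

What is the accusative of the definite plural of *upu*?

upuwosmie

*upu* — last vowel /u/ (a rounded vowel) → -wos → *upuwos*.
The final consonant of the plural form *upuwos* is /s/, which is voiceless, so the definite suffix is -mi, giving *upuwosmi*.
The definite form *upuwosmi* — final sound /i/ (a vowel) → -e → *upuwosmie*.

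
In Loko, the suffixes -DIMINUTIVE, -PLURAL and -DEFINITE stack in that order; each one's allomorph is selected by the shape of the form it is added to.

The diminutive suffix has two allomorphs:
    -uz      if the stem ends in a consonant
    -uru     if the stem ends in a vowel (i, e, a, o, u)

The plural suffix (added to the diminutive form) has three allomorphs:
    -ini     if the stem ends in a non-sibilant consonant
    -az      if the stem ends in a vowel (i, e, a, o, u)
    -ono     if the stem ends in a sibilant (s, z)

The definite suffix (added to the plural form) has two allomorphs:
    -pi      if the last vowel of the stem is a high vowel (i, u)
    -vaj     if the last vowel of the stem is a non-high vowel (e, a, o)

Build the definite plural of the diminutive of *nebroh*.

nebrohuzonovaj

*nebroh*: final sound = /h/, a consonant → -uz → *nebrohuz*.
The diminutive form *nebrohuz*: final sound = /z/, a sibilant → -ono → *nebrohuzono*.
Since the last vowel of the plural form *nebrohuzono* is /o/ (a non-high vowel), it takes -vaj, giving *nebrohuzonovaj*.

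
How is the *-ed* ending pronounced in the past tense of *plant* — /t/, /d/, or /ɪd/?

/ɪd/

The stem *plant* ends in /t/ or /d/.
The -ed suffix is realized as /ɪd/ after /t, d/; as /t/ after other voiceless consonants; and as /d/ after other voiced sounds.
So -ed on *plant* is pronounced /ɪd/.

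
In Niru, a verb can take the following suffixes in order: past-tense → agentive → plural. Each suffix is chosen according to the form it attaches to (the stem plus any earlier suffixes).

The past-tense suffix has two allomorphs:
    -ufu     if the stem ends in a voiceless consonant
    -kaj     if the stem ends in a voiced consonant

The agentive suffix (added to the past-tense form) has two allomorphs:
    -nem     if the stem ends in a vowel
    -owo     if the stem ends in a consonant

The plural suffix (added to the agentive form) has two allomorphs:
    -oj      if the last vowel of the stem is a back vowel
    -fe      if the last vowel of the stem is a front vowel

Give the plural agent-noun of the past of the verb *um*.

umkajowooj

The final consonant of *um* is /m/, which is voiced, so the past-tense suffix is -kaj, giving *umkaj*.
The past-tense form *umkaj* — final sound /j/ (a consonant) → -owo → *umkajowo*.
The last vowel of the agentive form *umkajowo* is /o/, which is a back vowel, so the plural suffix is -oj, giving *umkajowooj*.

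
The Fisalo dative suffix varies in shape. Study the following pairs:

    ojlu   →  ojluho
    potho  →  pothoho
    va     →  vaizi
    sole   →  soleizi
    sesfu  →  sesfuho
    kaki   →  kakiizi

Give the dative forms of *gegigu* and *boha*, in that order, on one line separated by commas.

gegiguho, bohaizi

The pattern is rounding harmony: -ho when the last vowel of the stem is a rounded vowel (*ojlu*, *potho*, *sesfu*); -izi when the last vowel of the stem is an unrounded vowel (*va*, *sole*, *kaki*).
The last vowel of *gegigu* is /u/, which is a rounded vowel, so the suffix is -ho, giving *gegiguho*.
*boha*: last vowel = /a/, an unrounded vowel → -izi → *bohaizi*.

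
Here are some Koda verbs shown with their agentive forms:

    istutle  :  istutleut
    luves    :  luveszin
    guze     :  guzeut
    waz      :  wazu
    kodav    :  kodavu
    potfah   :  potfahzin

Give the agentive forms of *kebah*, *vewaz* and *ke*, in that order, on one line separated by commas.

kebahzin, vewazu, keut

Looking at the final sound of each stem: -zin when the stem ends in a voiceless consonant (*luves*, *potfah*); -u when the stem ends in a voiced consonant (*waz*, *kodav*); -ut when the stem ends in a vowel (*istutle*, *guze*).
*kebah*: final sound = /h/, a voiceless consonant → -zin → *kebahzin*.
The final sound of *vewaz* is /z/, which is a voiced consonant, so the suffix is -u, giving *vewazu*.
Since the final sound of *ke* is /e/ (a vowel), it takes -ut, giving *keut*.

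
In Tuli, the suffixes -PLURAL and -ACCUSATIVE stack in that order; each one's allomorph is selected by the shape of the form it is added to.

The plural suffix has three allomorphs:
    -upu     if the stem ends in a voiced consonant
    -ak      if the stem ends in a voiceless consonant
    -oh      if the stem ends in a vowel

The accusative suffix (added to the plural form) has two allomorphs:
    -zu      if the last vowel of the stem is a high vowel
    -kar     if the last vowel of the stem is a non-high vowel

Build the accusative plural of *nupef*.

nupefakkar

Since the final sound of *nupef* is /f/ (a voiceless consonant), it takes -ak, giving *nupefak*.
The plural form *nupefak* — last vowel /a/ (a non-high vowel) → -kar → *nupefakkar*.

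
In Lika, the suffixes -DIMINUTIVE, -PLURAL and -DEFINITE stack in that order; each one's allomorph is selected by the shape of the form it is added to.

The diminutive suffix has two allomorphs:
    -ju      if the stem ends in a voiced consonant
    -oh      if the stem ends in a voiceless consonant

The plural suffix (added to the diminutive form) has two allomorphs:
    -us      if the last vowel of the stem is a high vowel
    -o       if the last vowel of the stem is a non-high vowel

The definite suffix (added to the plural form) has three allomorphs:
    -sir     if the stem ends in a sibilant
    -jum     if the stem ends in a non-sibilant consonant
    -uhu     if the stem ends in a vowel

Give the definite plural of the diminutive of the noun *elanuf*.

*elanuf* — final consonant /f/ (voiceless) → -oh → *elanufoh*.
The diminutive form *elanufoh*: last vowel = /o/, a non-high vowel → -o → *elanufoho*.
The plural form *elanufoho* — final sound /o/ (a vowel) → -uhu → *elanufohouhu*.

elanufohouhu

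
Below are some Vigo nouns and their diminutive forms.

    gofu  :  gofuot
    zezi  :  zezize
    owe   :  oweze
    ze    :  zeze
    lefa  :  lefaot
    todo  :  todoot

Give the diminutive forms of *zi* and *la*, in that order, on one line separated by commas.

zize, laot

The pattern is front/back vowel harmony: -ze when the last vowel of the stem is a front vowel (*zezi*, *owe*, *ze*); -ot when the last vowel of the stem is a back vowel (*gofu*, *lefa*, *todo*).
Since the last vowel of *zi* is /i/ (a front vowel), it takes -ze, giving *zize*.
*la* — last vowel /a/ (a back vowel) → -ot → *laot*.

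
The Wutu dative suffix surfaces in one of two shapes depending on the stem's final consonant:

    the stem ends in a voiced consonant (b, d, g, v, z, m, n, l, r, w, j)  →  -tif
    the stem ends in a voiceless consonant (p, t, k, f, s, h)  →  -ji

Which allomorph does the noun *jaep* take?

-ji

*jaep*: final consonant = /p/, voiceless → -ji.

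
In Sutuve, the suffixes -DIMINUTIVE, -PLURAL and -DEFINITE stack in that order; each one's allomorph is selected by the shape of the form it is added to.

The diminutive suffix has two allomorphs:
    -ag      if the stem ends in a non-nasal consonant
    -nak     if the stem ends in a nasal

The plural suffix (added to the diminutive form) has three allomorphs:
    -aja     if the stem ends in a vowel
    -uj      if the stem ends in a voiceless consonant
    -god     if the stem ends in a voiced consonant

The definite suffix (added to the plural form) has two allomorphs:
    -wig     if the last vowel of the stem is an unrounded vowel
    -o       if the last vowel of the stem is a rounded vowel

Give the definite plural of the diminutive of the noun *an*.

annakujo

Since the final consonant of *an* is /n/ (a nasal), it takes -nak, giving *annak*.
The final sound of the diminutive form *annak* is /k/, which is a voiceless consonant, so the plural suffix is -uj, giving *annakuj*.
The plural form *annakuj*: last vowel = /u/, a rounded vowel → -o → *annakujo*.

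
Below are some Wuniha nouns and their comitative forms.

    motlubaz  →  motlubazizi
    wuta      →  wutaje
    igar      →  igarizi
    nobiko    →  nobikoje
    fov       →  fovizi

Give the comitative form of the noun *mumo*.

mumoje

Looking at the final sound of each stem: -izi when the stem ends in a consonant (*motlubaz*, *igar*, *fov*); -je when the stem ends in a vowel (*wuta*, *nobiko*).
*mumo*: final sound = /o/, a vowel → -je → *mumoje*.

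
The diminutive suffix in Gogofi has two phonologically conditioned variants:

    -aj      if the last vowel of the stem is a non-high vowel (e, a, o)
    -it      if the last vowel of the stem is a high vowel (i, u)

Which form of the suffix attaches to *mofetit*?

-it

Since the last vowel of *mofetit* is /i/ (a high vowel), it takes -it.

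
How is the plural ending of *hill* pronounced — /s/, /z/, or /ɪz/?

/z/

The stem *hill* ends in a voiced non-sibilant sound.
The plural suffix surfaces as /ɪz/ after sibilants, /s/ after other voiceless consonants, and /z/ after other voiced sounds.
So the plural -s on *hill* is pronounced /z/.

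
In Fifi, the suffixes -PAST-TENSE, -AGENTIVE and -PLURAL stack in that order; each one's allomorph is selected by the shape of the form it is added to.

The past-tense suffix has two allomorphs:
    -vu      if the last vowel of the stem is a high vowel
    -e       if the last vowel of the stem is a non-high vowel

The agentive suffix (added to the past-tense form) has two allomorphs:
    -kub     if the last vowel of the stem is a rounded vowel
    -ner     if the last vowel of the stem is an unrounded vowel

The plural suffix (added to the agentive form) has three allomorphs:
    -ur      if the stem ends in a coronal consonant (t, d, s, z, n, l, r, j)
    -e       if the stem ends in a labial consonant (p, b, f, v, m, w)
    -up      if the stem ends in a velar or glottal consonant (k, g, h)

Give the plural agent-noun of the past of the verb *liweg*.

liwegenerur

*liweg*: last vowel = /e/, a non-high vowel → -e → *liwege*.
The last vowel of the past-tense form *liwege* is /e/, which is an unrounded vowel, so the agentive suffix is -ner, giving *liwegener*.
The agentive form *liwegener*: final consonant = /r/, coronal → -ur → *liwegenerur*.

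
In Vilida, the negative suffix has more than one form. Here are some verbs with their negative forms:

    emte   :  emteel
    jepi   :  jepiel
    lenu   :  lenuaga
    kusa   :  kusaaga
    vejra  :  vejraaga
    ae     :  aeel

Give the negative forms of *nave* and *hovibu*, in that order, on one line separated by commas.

Looking at the last vowel of each stem: -el when the last vowel of the stem is a front vowel (*emte*, *jepi*, *ae*); -aga when the last vowel of the stem is a back vowel (*lenu*, *kusa*, *vejra*).
Since the last vowel of *nave* is /e/ (a front vowel), it takes -el, giving *naveel*.
The last vowel of *hovibu* is /u/, which is a back vowel, so the suffix is -aga, giving *hovibuaga*.

naveel, hovibuaga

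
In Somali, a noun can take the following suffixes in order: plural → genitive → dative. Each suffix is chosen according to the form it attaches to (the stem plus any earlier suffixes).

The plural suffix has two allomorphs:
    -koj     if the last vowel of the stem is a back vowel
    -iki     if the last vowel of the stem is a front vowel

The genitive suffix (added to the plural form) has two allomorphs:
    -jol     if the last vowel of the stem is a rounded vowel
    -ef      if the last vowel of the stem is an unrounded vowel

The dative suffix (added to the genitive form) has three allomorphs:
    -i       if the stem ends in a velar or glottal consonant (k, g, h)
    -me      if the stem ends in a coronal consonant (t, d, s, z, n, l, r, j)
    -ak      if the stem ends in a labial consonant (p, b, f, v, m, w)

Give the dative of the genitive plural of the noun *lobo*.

lobokojjolme

Since the last vowel of *lobo* is /o/ (a back vowel), it takes -koj, giving *lobokoj*.
Since the last vowel of the plural form *lobokoj* is /o/ (a rounded vowel), it takes -jol, giving *lobokojjol*.
The genitive form *lobokojjol*: final consonant = /l/, coronal → -me → *lobokojjolme*.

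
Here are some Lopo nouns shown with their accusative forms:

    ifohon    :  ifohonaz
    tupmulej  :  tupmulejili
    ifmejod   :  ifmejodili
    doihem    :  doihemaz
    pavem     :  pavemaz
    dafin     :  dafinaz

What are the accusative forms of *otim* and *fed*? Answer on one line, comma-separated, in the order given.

The suffix is conditioned by the final consonant: -az when the stem ends in a nasal (*ifohon*, *doihem*, *pavem*, *dafin*); -ili when the stem ends in a non-nasal consonant (*tupmulej*, *ifmejod*).
*otim*: final consonant = /m/, a nasal → -az → *otimaz*.
*fed* — final consonant /d/ (non-nasal) → -ili → *fedili*.

otimaz, fedili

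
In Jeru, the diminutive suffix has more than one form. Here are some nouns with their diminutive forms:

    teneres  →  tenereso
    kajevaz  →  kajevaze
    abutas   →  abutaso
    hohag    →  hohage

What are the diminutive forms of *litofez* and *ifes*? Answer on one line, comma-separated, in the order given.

The pattern is voicing of the final consonant: -o when the stem ends in a voiceless consonant (*teneres*, *abutas*); -e when the stem ends in a voiced consonant (*kajevaz*, *hohag*).
*litofez*: final consonant = /z/, voiced → -e → *litofeze*.
*ifes* — final consonant /s/ (voiceless) → -o → *ifeso*.

litofeze, ifeso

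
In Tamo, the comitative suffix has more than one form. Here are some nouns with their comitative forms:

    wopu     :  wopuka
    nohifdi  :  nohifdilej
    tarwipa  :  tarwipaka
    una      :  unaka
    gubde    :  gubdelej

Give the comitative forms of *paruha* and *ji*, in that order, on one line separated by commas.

The alternation tracks the last vowel of the stem — -lej when the last vowel of the stem is a front vowel (*nohifdi*, *gubde*); -ka when the last vowel of the stem is a back vowel (*wopu*, *tarwipa*, *una*).
The last vowel of *paruha* is /a/, which is a back vowel, so the suffix is -ka, giving *paruhaka*.
*ji*: last vowel = /i/, a front vowel → -lej → *jilej*.

paruhaka, jilej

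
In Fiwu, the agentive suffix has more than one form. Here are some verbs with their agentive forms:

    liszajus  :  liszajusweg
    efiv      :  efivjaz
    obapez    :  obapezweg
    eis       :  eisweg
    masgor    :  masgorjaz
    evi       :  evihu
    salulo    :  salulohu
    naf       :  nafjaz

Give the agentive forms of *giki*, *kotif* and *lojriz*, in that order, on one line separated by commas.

The alternation tracks the final sound of the stem — -weg when the stem ends in a sibilant (*liszajus*, *obapez*, *eis*); -jaz when the stem ends in a non-sibilant consonant (*efiv*, *masgor*, *naf*); -hu when the stem ends in a vowel (*evi*, *salulo*).
*giki* — final sound /i/ (a vowel) → -hu → *gikihu*.
The final sound of *kotif* is /f/, which is a non-sibilant consonant, so the suffix is -jaz, giving *kotifjaz*.
The final sound of *lojriz* is /z/, which is a sibilant, so the suffix is -weg, giving *lojrizweg*.

gikihu, kotifjaz, lojrizweg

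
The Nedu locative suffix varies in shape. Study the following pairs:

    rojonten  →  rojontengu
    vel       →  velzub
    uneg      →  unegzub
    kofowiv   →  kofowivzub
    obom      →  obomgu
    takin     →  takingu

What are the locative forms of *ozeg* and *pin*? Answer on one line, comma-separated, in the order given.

The suffix is conditioned by the final consonant: -gu when the stem ends in a nasal (*rojonten*, *obom*, *takin*); -zub when the stem ends in a non-nasal consonant (*vel*, *uneg*, *kofowiv*).
*ozeg* — final consonant /g/ (non-nasal) → -zub → *ozegzub*.
Since the final consonant of *pin* is /n/ (a nasal), it takes -gu, giving *pingu*.

ozegzub, pingu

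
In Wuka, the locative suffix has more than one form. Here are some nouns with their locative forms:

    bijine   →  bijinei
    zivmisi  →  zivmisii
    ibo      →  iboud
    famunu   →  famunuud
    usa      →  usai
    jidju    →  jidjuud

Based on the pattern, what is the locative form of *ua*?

Looking at the last vowel of each stem: -ud when the last vowel of the stem is a rounded vowel (*ibo*, *famunu*, *jidju*); -i when the last vowel of the stem is an unrounded vowel (*bijine*, *zivmisi*, *usa*).
Since the last vowel of *ua* is /a/ (an unrounded vowel), it takes -i, giving *uai*.

uai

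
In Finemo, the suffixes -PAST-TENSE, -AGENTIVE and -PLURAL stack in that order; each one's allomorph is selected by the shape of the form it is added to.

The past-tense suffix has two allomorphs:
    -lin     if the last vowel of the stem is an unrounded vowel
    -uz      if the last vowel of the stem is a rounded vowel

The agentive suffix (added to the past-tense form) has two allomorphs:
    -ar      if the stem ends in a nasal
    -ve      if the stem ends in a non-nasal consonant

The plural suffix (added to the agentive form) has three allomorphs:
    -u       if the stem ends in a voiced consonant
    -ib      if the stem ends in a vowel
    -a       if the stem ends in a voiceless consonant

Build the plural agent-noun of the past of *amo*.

amouzveib

The last vowel of *amo* is /o/, which is a rounded vowel, so the past-tense suffix is -uz, giving *amouz*.
Since the final consonant of the past-tense form *amouz* is /z/ (non-nasal), it takes -ve, giving *amouzve*.
The agentive form *amouzve* — final sound /e/ (a vowel) → -ib → *amouzveib*.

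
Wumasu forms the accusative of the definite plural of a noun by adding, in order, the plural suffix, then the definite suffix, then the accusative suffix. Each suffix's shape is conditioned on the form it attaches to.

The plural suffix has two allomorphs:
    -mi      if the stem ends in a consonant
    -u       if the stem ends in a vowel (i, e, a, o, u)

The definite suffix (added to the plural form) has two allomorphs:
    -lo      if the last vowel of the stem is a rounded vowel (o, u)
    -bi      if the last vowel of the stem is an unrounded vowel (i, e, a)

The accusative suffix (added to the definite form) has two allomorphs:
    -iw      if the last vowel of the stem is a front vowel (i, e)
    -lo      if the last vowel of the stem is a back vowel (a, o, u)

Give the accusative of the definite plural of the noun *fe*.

feulolo

The final sound of *fe* is /e/, which is a vowel, so the plural suffix is -u, giving *feu*.
The last vowel of the plural form *feu* is /u/, which is a rounded vowel, so the definite suffix is -lo, giving *feulo*.
Since the last vowel of the definite form *feulo* is /o/ (a back vowel), it takes -lo, giving *feulolo*.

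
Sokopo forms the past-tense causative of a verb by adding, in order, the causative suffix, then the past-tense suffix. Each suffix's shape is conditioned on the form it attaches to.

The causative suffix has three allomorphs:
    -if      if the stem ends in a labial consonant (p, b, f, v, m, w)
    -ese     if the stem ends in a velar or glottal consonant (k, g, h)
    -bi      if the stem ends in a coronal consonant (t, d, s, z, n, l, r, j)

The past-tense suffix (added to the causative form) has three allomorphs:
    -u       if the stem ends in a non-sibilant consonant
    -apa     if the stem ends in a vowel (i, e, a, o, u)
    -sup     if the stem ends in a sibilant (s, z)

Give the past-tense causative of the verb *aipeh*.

*aipeh*: final consonant = /h/, velar/glottal → -ese → *aipehese*.
The causative form *aipehese*: final sound = /e/, a vowel → -apa → *aipeheseapa*.

aipeheseapa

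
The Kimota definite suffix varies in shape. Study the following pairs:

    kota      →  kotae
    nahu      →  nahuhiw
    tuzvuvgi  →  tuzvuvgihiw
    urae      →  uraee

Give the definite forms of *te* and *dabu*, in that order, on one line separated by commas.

tee, dabuhiw

Looking at the last vowel of each stem: -hiw when the last vowel of the stem is a high vowel (*nahu*, *tuzvuvgi*); -e when the last vowel of the stem is a non-high vowel (*kota*, *urae*).
Since the last vowel of *te* is /e/ (a non-high vowel), it takes -e, giving *tee*.
*dabu* — last vowel /u/ (a high vowel) → -hiw → *dabuhiw*.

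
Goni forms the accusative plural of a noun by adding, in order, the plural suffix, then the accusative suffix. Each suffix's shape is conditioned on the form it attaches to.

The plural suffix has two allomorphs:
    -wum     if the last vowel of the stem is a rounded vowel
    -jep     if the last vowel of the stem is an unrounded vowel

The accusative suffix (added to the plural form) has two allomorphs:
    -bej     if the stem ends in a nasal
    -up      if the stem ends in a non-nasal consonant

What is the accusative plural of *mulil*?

muliljepup

The last vowel of *mulil* is /i/, which is an unrounded vowel, so the plural suffix is -jep, giving *muliljep*.
The final consonant of the plural form *muliljep* is /p/, which is non-nasal, so the accusative suffix is -up, giving *muliljepup*.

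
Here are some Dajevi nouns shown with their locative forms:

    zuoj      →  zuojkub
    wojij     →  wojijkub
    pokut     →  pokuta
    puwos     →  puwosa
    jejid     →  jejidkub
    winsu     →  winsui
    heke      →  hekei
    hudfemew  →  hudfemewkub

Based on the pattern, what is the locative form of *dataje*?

datajei

The pattern is voicing of the final sound: -a when the stem ends in a voiceless consonant (*pokut*, *puwos*); -kub when the stem ends in a voiced consonant (*zuoj*, *wojij*, *jejid*, *hudfemew*); -i when the stem ends in a vowel (*winsu*, *heke*).
*dataje*: final sound = /e/, a vowel → -i → *datajei*.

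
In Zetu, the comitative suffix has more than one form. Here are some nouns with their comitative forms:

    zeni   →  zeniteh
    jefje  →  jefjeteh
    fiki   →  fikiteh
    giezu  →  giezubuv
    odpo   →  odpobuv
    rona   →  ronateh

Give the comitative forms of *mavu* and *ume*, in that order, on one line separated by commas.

mavubuv, umeteh

Looking at the last vowel of each stem: -buv when the last vowel of the stem is a rounded vowel (*giezu*, *odpo*); -teh when the last vowel of the stem is an unrounded vowel (*zeni*, *jefje*, *fiki*, *rona*).
Since the last vowel of *mavu* is /u/ (a rounded vowel), it takes -buv, giving *mavubuv*.
The last vowel of *ume* is /e/, which is an unrounded vowel, so the suffix is -teh, giving *umeteh*.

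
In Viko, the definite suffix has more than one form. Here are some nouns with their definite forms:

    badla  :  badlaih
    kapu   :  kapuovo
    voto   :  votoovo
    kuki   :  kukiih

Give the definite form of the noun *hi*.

Looking at the last vowel of each stem: -ovo when the last vowel of the stem is a rounded vowel (*kapu*, *voto*); -ih when the last vowel of the stem is an unrounded vowel (*badla*, *kuki*).
*hi*: last vowel = /i/, an unrounded vowel → -ih → *hiih*.

hiih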